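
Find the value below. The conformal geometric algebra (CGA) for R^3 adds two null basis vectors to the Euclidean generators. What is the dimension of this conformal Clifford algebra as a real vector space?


The conformal model of R^3 uses Cl(4,1): the 3 Euclidean generators plus two extra orthogonal generators e+ (e+^2 = +1) and e- (e-^2 = -1), from which the null vectors e0, einf are built.
Number of generators m = 3 + 2 = 5.
dim Cl(p,q) = 2^m = 2^5 = 32


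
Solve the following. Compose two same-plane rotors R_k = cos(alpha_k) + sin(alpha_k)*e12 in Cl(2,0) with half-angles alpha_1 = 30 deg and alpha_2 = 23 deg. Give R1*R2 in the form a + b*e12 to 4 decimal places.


Same-plane rotors commute and their half-angles add:
R1*R2 = cos(a1 + a2) + sin(a1 + a2)*e12.
a1 + a2 = 30 + 23 = 53 deg
cos(53 deg) = 0.6018
sin(53 deg) = 0.7986
R1*R2 = 0.6018 + 0.7986*e12


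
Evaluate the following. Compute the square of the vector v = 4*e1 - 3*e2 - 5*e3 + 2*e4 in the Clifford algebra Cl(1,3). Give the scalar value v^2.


v^2 = sum of c_i^2 * e_i^2
Positive signature terms (e_i^2 = +1): 4^2 = 16
Negative signature terms (e_j^2 = -1): (-3)^2 + (-5)^2 + 2^2 = 38
v^2 = 16 - 38 = -22


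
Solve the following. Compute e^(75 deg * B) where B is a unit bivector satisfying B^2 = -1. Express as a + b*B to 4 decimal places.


For a unit bivector B with B^2 = -1, the exponential series gives
e^(theta*B) = cos(theta) + sin(theta)*B (the GA analogue of Euler's formula).
theta = 75 degrees = 1.308997 rad
cos(75 deg) = 0.2588
sin(75 deg) = 0.9659
exp(theta*B) = 0.2588 + 0.9659*B


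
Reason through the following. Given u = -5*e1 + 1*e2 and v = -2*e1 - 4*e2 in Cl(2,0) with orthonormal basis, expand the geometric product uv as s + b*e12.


Expand: (-5*e1 + 1*e2)(-2*e1 - 4*e2)
= (-5)*(-2)*e1e1 + (-5)*(-4)*e1e2 + 1*(-2)*e2e1 + 1*(-4)*e2e2
Using e1^2 = e2^2 = 1, e2e1 = -e1e2:
Scalar part s = (-5)*(-2) + 1*(-4) = 10 + (-4) = 6
Bivector part b = (-5)*(-4) - 1*(-2) = 20 - (-2) = 22
uv = 6 + 22*e12


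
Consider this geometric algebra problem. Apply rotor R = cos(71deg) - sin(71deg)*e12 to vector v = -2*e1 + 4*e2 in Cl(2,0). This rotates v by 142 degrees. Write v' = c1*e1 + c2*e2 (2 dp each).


Rotor R = cos(71deg) - sin(71deg)*e12
Rotation angle theta = 2 * 71 = 142 degrees
v' = R*v*~R rotates v by theta.
cos(142deg) = -0.7880, sin(142deg) = 0.6157
v'_1 = -2*cos(142deg) - 4*sin(142deg)
= -2*(-0.7880) - 4*0.6157
= -0.89
v'_2 = -2*sin(142deg) + 4*cos(142deg)
= -2*0.6157 + 4*(-0.7880)
= -4.38
v' = -0.89*e1 - 4.38*e2


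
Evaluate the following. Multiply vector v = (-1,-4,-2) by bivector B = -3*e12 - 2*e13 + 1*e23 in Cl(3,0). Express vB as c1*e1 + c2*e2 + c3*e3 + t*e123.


vB has grade-1 (vector) and grade-3 (trivector) parts: vB = (v _| B) + (v ^ B).
Vector part <vB>_1:
  e1: -v2*b12 - v3*b13 = -(-4)*(-3) - (-2)*(-2) = -16
  e2: v1*b12 - v3*b23 = (-1)*(-3) - (-2)*(1) = 5
  e3: v1*b13 + v2*b23 = (-1)*(-2) + (-4)*(1) = -2
Trivector part <vB>_3:
  e123: v1*b23 - v2*b13 + v3*b12 = (-1)*(1) - (-4)*(-2) + (-2)*(-3) = -3
vB = -16*e1 + 5*e2 - 2*e3 - 3*e123


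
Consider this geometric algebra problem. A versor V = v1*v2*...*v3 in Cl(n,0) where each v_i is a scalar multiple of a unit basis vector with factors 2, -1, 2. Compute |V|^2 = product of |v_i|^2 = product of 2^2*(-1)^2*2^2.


Each vector v_i has |v_i|^2 = s_i^2
Squared scales: 2^2 = 4, (-1)^2 = 1, 2^2 = 4
|V|^2 = 4 * 1 * 4
= 16


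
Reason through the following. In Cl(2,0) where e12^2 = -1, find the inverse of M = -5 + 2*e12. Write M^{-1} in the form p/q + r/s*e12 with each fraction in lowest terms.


M = -5 + 2*e12, where e12^2 = -1.
Since M commutes with its reverse ~M = a - b*e12, M * ~M = a^2 - b^2*e12^2 = a^2 + b^2.
So M^{-1} = ~M / (a^2 + b^2) = (a - b*e12)/(a^2 + b^2).
a^2 + b^2 = 25 + 4 = 29
Scalar part = -5/29 = -5/29
Bivector coeff = -2/29 = -2/29
M^{-1} = -5/29 - 2/29*e12


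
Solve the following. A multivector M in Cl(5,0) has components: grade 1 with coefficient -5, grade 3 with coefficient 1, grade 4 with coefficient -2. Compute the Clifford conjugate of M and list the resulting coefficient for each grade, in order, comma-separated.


Clifford conjugate sign for grade k: (-1)^(k(k+1)/2)
Grade 1: (-1)^(1*2/2) = (-1)^1 = -1, coeff -5 -> 5
Grade 3: (-1)^(3*4/2) = (-1)^6 = 1, coeff 1 -> 1
Grade 4: (-1)^(4*5/2) = (-1)^10 = 1, coeff -2 -> -2
Conjugated coefficients: 5, 1, -2


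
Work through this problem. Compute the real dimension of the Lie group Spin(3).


Spin(n) double-covers SO(n); both have Lie algebra so(n) of dimension n(n-1)/2.
n = 3
n(n-1) = 3 * 2 = 6
dim Spin(3) = 6/2 = 3


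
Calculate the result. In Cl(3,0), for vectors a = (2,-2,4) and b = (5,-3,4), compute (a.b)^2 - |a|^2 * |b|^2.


a . b = 2*5 + (-2)*(-3) + 4*4
= 10 + 6 + 16 = 32
|a|^2 = 2^2 + (-2)^2 + 4^2 = 24
|b|^2 = 5^2 + (-3)^2 + 4^2 = 50
(a.b)^2 = 32^2 = 1024
|a|^2 * |b|^2 = 24 * 50 = 1200
Result = 1024 - 1200 = -176


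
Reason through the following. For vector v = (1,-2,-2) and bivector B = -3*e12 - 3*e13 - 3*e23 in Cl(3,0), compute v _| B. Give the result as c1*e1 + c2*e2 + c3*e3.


Left contraction v _| B = <vB>_1 (grade-1 part of the geometric product vB).
Using e1_|e12 = e2, e2_|e12 = -e1, e1_|e13 = e3, e3_|e13 = -e1, e2_|e23 = e3, e3_|e23 = -e2:
e1 coeff: -v2*b12 - v3*b13 = -(-2)*(-3) - (-2)*(-3) = -12
e2 coeff: v1*b12 - v3*b23 = (1)*(-3) - (-2)*(-3) = -9
e3 coeff: v1*b13 + v2*b23 = (1)*(-3) + (-2)*(-3) = 3
v _| B = -12*e1 - 9*e2 + 3*e3


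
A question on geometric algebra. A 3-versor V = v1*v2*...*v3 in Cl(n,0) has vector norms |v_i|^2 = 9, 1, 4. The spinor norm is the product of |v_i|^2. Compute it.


Spinor norm N(V) = |v1|^2 * |v2|^2 * ... * |v3|^2
= 9 * 1 * 4
Running product: 9, 9, 36
N(V) = 36


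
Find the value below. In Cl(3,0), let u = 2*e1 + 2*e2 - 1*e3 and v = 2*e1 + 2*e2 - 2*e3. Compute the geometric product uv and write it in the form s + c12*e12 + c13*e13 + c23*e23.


In Cl(3,0): e_i^2 = 1, e_ie_j = -e_je_i for i != j.
Scalar part = u . v = 2*2 + 2*2 + (-1)*(-2)
= 4 + 4 + 2 = 10
e12 coeff = 2*2 - 2*2 = 4 - 4 = 0
e13 coeff = 2*(-2) - (-1)*2 = -4 - (-2) = -2
e23 coeff = 2*(-2) - (-1)*2 = -4 - (-2) = -2
uv = 10 + 0*e12 - 2*e13 - 2*e23


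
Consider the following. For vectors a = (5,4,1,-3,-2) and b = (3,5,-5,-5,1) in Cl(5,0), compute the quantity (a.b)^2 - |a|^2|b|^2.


a . b = 5*3 + 4*5 + 1*(-5) + (-3)*(-5) + (-2)*1
= 15 + 20 + (-5) + 15 + (-2) = 43
|a|^2 = 5^2 + 4^2 + 1^2 + (-3)^2 + (-2)^2 = 55
|b|^2 = 3^2 + 5^2 + (-5)^2 + (-5)^2 + 1^2 = 85
(a.b)^2 = 43^2 = 1849
|a|^2 * |b|^2 = 55 * 85 = 4675
Result = 1849 - 4675 = -2826


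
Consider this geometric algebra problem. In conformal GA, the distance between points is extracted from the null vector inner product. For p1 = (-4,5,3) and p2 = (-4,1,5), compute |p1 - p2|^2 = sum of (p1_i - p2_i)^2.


p1 - p2 = (0, 4, -2)
|p1 - p2|^2 = 0^2 + 4^2 + (-2)^2
= 0 + 16 + 4
= 20


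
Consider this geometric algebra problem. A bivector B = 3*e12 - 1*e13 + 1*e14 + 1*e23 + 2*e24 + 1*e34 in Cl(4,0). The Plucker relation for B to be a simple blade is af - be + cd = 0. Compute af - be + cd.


Plucker relation: af - be + cd
a*f = 3*1 = 3
b*e = (-1)*2 = -2
c*d = 1*1 = 1
af - be + cd = 3 - (-2) + 1
= 6


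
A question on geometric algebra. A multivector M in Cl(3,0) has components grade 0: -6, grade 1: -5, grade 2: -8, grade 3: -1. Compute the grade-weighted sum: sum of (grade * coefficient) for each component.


Grade-weighted sum = sum of grade_k * coefficient_k
0*(-6) = 0
1*(-5) = -5
2*(-8) = -16
3*(-1) = -3
Total = 0 + (-5) + (-16) + (-3) = -24


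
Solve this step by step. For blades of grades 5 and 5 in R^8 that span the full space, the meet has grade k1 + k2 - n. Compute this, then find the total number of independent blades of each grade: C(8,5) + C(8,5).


Meet grade = grade(A) + grade(B) - n
= 5 + 5 - 8 = 2
C(8,5) = 56
C(8,5) = 56
dim_A + dim_B = 56 + 56 = 112


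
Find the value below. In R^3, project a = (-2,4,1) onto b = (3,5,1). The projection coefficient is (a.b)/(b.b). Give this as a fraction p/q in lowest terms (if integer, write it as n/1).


Projection coefficient = (a . b) / (b . b)
a . b = (-2)*3 + 4*5 + 1*1
= -6 + 20 + 1 = 15
b . b = 3^2 + 5^2 + 1^2
= 9 + 25 + 1 = 35
Coefficient = 15/35
In lowest terms: 3/7


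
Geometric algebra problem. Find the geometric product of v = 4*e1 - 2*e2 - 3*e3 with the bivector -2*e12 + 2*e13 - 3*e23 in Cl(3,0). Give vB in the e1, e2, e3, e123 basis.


vB has grade-1 (vector) and grade-3 (trivector) parts: vB = (v _| B) + (v ^ B).
Vector part <vB>_1:
  e1: -v2*b12 - v3*b13 = -(-2)*(-2) - (-3)*(2) = 2
  e2: v1*b12 - v3*b23 = (4)*(-2) - (-3)*(-3) = -17
  e3: v1*b13 + v2*b23 = (4)*(2) + (-2)*(-3) = 14
Trivector part <vB>_3:
  e123: v1*b23 - v2*b13 + v3*b12 = (4)*(-3) - (-2)*(2) + (-3)*(-2) = -2
vB = 2*e1 - 17*e2 + 14*e3 - 2*e123


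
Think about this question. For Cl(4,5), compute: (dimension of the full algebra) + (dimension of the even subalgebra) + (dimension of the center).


n = 4 + 5 = 9
Total dim = 2^9 = 512
Even subalgebra dim = 2^8 = 256
n is odd, so center dim = 2
Sum = 512 + 256 + 2 = 770


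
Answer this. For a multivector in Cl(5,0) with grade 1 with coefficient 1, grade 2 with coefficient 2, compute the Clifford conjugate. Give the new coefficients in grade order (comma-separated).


Clifford conjugate sign for grade k: (-1)^(k(k+1)/2)
Grade 1: (-1)^(1*2/2) = (-1)^1 = -1, coeff 1 -> -1
Grade 2: (-1)^(2*3/2) = (-1)^3 = -1, coeff 2 -> -2
Conjugated coefficients: -1, -2


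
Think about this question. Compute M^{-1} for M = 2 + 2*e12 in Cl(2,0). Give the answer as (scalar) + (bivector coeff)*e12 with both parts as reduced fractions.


M = 2 + 2*e12, where e12^2 = -1.
Since M commutes with its reverse ~M = a - b*e12, M * ~M = a^2 - b^2*e12^2 = a^2 + b^2.
So M^{-1} = ~M / (a^2 + b^2) = (a - b*e12)/(a^2 + b^2).
a^2 + b^2 = 4 + 4 = 8
Scalar part = 2/8 = 1/4
Bivector coeff = -2/8 = -1/4
M^{-1} = 1/4 - 1/4*e12


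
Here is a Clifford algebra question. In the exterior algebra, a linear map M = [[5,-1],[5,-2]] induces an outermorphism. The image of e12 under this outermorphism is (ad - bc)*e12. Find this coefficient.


The outermorphism of a linear map f sends e1^e2 to f(e1)^f(e2).
f(e1) = 5*e1 + 5*e2
f(e2) = -1*e1 - 2*e2
f(e1) ^ f(e2) = (5*e1 + 5*e2) ^ (-1*e1 - 2*e2)
= 5*(-2)*e12 + 5*(-1)*e21
= (-10 - (-5))*e12
= -5*e12
Coefficient = -5


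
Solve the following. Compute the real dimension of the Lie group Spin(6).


Spin(n) double-covers SO(n); both have Lie algebra so(n) of dimension n(n-1)/2.
n = 6
n(n-1) = 6 * 5 = 30
dim Spin(6) = 30/2 = 15


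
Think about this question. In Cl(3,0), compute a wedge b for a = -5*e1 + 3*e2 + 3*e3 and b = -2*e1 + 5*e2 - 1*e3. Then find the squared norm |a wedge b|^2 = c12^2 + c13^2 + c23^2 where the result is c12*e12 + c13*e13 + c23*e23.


a wedge b = (a1*b2 - a2*b1)*e12 + (a1*b3 - a3*b1)*e13 + (a2*b3 - a3*b2)*e23
e12 coeff: (-5)*5 - 3*(-2) = -25 - (-6) = -19
e13 coeff: (-5)*(-1) - 3*(-2) = 5 - (-6) = 11
e23 coeff: 3*(-1) - 3*5 = -3 - 15 = -18
|a wedge b|^2 = (-19)^2 + 11^2 + (-18)^2
= 361 + 121 + 324
= 806


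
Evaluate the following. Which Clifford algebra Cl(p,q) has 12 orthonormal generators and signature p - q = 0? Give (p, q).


We need p + q = 12 and p - q = 0.
Adding: 2p = 12 + 0 = 12, so p = 6.
Then q = 12 - 6 = 6.
(p, q) = (6, 6)


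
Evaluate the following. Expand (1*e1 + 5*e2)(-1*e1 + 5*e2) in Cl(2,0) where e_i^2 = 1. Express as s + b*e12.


Expand: (1*e1 + 5*e2)(-1*e1 + 5*e2)
= 1*(-1)*e1e1 + 1*5*e1e2 + 5*(-1)*e2e1 + 5*5*e2e2
Using e1^2 = e2^2 = 1, e2e1 = -e1e2:
Scalar part s = 1*(-1) + 5*5 = -1 + 25 = 24
Bivector part b = 1*5 - 5*(-1) = 5 - (-5) = 10
uv = 24 + 10*e12


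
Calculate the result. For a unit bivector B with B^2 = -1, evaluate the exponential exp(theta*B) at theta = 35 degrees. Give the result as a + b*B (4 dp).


For a unit bivector B with B^2 = -1, the exponential series gives
e^(theta*B) = cos(theta) + sin(theta)*B (the GA analogue of Euler's formula).
theta = 35 degrees = 0.610865 rad
cos(35 deg) = 0.8192
sin(35 deg) = 0.5736
exp(theta*B) = 0.8192 + 0.5736*B


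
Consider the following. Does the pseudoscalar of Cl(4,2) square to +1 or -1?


The pseudoscalar I = e1...e_n (product of all n generators) of Cl(p,q) satisfies I^2 = (-1)^(q + n(n-1)/2).
p = 4, q = 2, n = p + q = 6
n(n-1)/2 = 6 * 5 / 2 = 15
Exponent = q + n(n-1)/2 = 2 + 15 = 17
I^2 = (-1)^17 = -1


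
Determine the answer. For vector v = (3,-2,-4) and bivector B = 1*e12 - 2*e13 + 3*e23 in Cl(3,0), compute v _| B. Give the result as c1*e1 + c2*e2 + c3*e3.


Left contraction v _| B = <vB>_1 (grade-1 part of the geometric product vB).
Using e1_|e12 = e2, e2_|e12 = -e1, e1_|e13 = e3, e3_|e13 = -e1, e2_|e23 = e3, e3_|e23 = -e2:
e1 coeff: -v2*b12 - v3*b13 = -(-2)*(1) - (-4)*(-2) = -6
e2 coeff: v1*b12 - v3*b23 = (3)*(1) - (-4)*(3) = 15
e3 coeff: v1*b13 + v2*b23 = (3)*(-2) + (-2)*(3) = -12
v _| B = -6*e1 + 15*e2 - 12*e3


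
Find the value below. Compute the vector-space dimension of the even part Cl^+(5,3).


Even subalgebra dimension = 2^(n-1)
n = 5 + 3 = 8
2^(8 - 1) = 2^7 = 128
Verification: sum of C(8,k) for even k = 1 + 28 + 70 + 28 + 1 = 128
Result = 128


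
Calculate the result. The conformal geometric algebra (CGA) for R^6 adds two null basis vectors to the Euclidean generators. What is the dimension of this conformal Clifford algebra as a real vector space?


The conformal model of R^6 uses Cl(7,1): the 6 Euclidean generators plus two extra orthogonal generators e+ (e+^2 = +1) and e- (e-^2 = -1), from which the null vectors e0, einf are built.
Number of generators m = 6 + 2 = 8.
dim Cl(p,q) = 2^m = 2^8 = 256


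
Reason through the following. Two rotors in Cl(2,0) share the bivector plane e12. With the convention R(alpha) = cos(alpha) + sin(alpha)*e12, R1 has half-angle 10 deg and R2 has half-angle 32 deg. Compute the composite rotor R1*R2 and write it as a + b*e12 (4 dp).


Same-plane rotors commute and their half-angles add:
R1*R2 = cos(a1 + a2) + sin(a1 + a2)*e12.
a1 + a2 = 10 + 32 = 42 deg
cos(42 deg) = 0.7431
sin(42 deg) = 0.6691
R1*R2 = 0.7431 + 0.6691*e12


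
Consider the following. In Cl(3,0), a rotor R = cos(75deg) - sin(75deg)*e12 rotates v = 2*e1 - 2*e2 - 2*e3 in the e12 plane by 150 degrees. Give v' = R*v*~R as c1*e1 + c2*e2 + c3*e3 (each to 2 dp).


Rotor R = cos(75deg) - sin(75deg)*e12
Rotation angle theta = 2 * 75 = 150 degrees in the e12 plane (e1 -> e2).
The component perpendicular to the plane (e3) is invariant: v'_3 = v3 = -2.00
cos(150deg) = -0.8660, sin(150deg) = 0.5000
v'_1 = v1*cos(theta) - v2*sin(theta) = 2*(-0.8660) - (-2)*0.5000 = -0.73
v'_2 = v1*sin(theta) + v2*cos(theta) = 2*0.5000 + (-2)*(-0.8660) = 2.73
v' = -0.73*e1 + 2.73*e2 - 2.00*e3


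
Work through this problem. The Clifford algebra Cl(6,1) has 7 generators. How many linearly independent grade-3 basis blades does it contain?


Number of grade-k basis blades in Cl(p,q) with n = p + q is C(n, k).
n = 6 + 1 = 7
C(7, 3) = 7! / (3! * 4!)
= 5040 / (6 * 24)
= 35


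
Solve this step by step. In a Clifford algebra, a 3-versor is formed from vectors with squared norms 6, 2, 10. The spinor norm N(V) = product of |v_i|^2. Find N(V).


Spinor norm N(V) = |v1|^2 * |v2|^2 * ... * |v3|^2
= 6 * 2 * 10
Running product: 6, 12, 120
N(V) = 120


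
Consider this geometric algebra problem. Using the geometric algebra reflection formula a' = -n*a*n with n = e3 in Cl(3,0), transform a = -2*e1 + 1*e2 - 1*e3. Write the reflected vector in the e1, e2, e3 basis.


Reflection formula: a' = -n*a*n, with n = e3 (unit vector, n^2 = 1).
For reflection through hyperplane perp to e3:
The component along e3 flips sign, others stay.
a = (-2, 1, -1)
a' = (-2, 1, 1)
a' = -2*e1 + 1*e2 + 1*e3


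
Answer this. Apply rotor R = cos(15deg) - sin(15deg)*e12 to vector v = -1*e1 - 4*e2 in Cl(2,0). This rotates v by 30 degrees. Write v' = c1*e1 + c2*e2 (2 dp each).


Rotor R = cos(15deg) - sin(15deg)*e12
Rotation angle theta = 2 * 15 = 30 degrees
v' = R*v*~R rotates v by theta.
cos(30deg) = 0.8660, sin(30deg) = 0.5000
v'_1 = -1*cos(30deg) - (-4)*sin(30deg)
= -1*0.8660 - (-4)*0.5000
= 1.13
v'_2 = -1*sin(30deg) + (-4)*cos(30deg)
= -1*0.5000 + (-4)*0.8660
= -3.96
v' = 1.13*e1 - 3.96*e2


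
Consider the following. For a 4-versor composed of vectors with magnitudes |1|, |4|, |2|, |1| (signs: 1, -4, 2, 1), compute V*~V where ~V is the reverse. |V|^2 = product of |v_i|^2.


Each vector v_i has |v_i|^2 = s_i^2
Squared scales: 1^2 = 1, (-4)^2 = 16, 2^2 = 4, 1^2 = 1
|V|^2 = 1 * 16 * 4 * 1
= 64


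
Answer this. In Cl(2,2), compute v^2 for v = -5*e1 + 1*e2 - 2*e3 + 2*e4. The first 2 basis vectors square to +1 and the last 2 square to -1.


v^2 = sum of c_i^2 * e_i^2
Positive signature terms (e_i^2 = +1): (-5)^2 + 1^2 = 26
Negative signature terms (e_j^2 = -1): (-2)^2 + 2^2 = 8
v^2 = 26 - 8 = 18


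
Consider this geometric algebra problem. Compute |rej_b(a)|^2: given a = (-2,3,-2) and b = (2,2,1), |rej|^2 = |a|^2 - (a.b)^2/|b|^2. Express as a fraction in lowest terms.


|a|^2 = (-2)^2 + 3^2 + (-2)^2 = 17
|b|^2 = 2^2 + 2^2 + 1^2 = 9
a . b = (-2)*2 + 3*2 + (-2)*1 = 0
(a.b)^2 = 0^2 = 0
|rej|^2 = 17 - 0/9
= (153 - 0)/9
= 153/9
In lowest terms: 17/1


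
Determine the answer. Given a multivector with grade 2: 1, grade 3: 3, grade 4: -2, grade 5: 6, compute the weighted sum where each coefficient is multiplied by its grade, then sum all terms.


Grade-weighted sum = sum of grade_k * coefficient_k
2*1 = 2
3*3 = 9
4*(-2) = -8
5*6 = 30
Total = 2 + 9 + (-8) + 30 = 33


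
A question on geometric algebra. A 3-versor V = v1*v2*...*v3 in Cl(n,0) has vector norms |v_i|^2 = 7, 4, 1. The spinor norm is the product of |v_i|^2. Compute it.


Spinor norm N(V) = |v1|^2 * |v2|^2 * ... * |v3|^2
= 7 * 4 * 1
Running product: 7, 28, 28
N(V) = 28


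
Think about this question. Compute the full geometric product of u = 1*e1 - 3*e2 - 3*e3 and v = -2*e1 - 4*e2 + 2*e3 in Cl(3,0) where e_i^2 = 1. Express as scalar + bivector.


In Cl(3,0): e_i^2 = 1, e_ie_j = -e_je_i for i != j.
Scalar part = u . v = 1*(-2) + (-3)*(-4) + (-3)*2
= -2 + 12 + (-6) = 4
e12 coeff = 1*(-4) - (-3)*(-2) = -4 - 6 = -10
e13 coeff = 1*2 - (-3)*(-2) = 2 - 6 = -4
e23 coeff = (-3)*2 - (-3)*(-4) = -6 - 12 = -18
uv = 4 - 10*e12 - 4*e13 - 18*e23


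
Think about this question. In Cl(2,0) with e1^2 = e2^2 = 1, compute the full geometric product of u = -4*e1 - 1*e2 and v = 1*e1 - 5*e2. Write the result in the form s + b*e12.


Expand: (-4*e1 - 1*e2)(1*e1 - 5*e2)
= (-4)*1*e1e1 + (-4)*(-5)*e1e2 + (-1)*1*e2e1 + (-1)*(-5)*e2e2
Using e1^2 = e2^2 = 1, e2e1 = -e1e2:
Scalar part s = (-4)*1 + (-1)*(-5) = -4 + 5 = 1
Bivector part b = (-4)*(-5) - (-1)*1 = 20 - (-1) = 21
uv = 1 + 21*e12


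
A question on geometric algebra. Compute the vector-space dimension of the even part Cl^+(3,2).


Even subalgebra dimension = 2^(n-1)
n = 3 + 2 = 5
2^(5 - 1) = 2^4 = 16
Verification: sum of C(5,k) for even k = 1 + 10 + 5 = 16
Result = 16


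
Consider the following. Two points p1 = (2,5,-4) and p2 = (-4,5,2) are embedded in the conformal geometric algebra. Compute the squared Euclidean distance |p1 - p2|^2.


p1 - p2 = (6, 0, -6)
|p1 - p2|^2 = 6^2 + 0^2 + (-6)^2
= 36 + 0 + 36
= 72


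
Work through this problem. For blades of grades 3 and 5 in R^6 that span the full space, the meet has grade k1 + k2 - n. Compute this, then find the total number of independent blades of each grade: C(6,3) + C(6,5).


Meet grade = grade(A) + grade(B) - n
= 3 + 5 - 6 = 2
C(6,3) = 20
C(6,5) = 6
dim_A + dim_B = 20 + 6 = 26


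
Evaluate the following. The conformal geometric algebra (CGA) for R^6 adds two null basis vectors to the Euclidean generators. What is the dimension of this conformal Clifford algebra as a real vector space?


The conformal model of R^6 uses Cl(7,1): the 6 Euclidean generators plus two extra orthogonal generators e+ (e+^2 = +1) and e- (e-^2 = -1), from which the null vectors e0, einf are built.
Number of generators m = 6 + 2 = 8.
dim Cl(p,q) = 2^m = 2^8 = 256


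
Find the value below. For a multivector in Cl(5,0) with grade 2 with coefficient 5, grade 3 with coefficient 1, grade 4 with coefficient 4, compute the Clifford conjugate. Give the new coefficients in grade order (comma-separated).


Clifford conjugate sign for grade k: (-1)^(k(k+1)/2)
Grade 2: (-1)^(2*3/2) = (-1)^3 = -1, coeff 5 -> -5
Grade 3: (-1)^(3*4/2) = (-1)^6 = 1, coeff 1 -> 1
Grade 4: (-1)^(4*5/2) = (-1)^10 = 1, coeff 4 -> 4
Conjugated coefficients: -5, 1, 4


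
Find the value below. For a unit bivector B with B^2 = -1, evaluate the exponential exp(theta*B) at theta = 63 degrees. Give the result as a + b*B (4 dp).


For a unit bivector B with B^2 = -1, the exponential series gives
e^(theta*B) = cos(theta) + sin(theta)*B (the GA analogue of Euler's formula).
theta = 63 degrees = 1.099557 rad
cos(63 deg) = 0.4540
sin(63 deg) = 0.8910
exp(theta*B) = 0.4540 + 0.8910*B


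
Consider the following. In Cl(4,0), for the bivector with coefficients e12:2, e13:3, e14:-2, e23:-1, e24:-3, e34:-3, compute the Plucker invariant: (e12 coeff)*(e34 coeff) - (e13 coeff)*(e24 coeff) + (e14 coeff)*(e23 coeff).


Plucker relation: af - be + cd
a*f = 2*(-3) = -6
b*e = 3*(-3) = -9
c*d = (-2)*(-1) = 2
af - be + cd = -6 - (-9) + 2
= 5


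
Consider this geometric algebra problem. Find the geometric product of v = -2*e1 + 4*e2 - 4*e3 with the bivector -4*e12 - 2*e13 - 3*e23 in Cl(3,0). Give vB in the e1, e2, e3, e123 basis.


vB has grade-1 (vector) and grade-3 (trivector) parts: vB = (v _| B) + (v ^ B).
Vector part <vB>_1:
  e1: -v2*b12 - v3*b13 = -(4)*(-4) - (-4)*(-2) = 8
  e2: v1*b12 - v3*b23 = (-2)*(-4) - (-4)*(-3) = -4
  e3: v1*b13 + v2*b23 = (-2)*(-2) + (4)*(-3) = -8
Trivector part <vB>_3:
  e123: v1*b23 - v2*b13 + v3*b12 = (-2)*(-3) - (4)*(-2) + (-4)*(-4) = 30
vB = 8*e1 - 4*e2 - 8*e3 + 30*e123


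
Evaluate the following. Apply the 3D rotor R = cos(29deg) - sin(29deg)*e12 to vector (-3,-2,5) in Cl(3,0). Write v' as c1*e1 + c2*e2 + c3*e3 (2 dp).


Rotor R = cos(29deg) - sin(29deg)*e12
Rotation angle theta = 2 * 29 = 58 degrees in the e12 plane (e1 -> e2).
The component perpendicular to the plane (e3) is invariant: v'_3 = v3 = 5.00
cos(58deg) = 0.5299, sin(58deg) = 0.8480
v'_1 = v1*cos(theta) - v2*sin(theta) = -3*0.5299 - (-2)*0.8480 = 0.11
v'_2 = v1*sin(theta) + v2*cos(theta) = -3*0.8480 + (-2)*0.5299 = -3.60
v' = 0.11*e1 - 3.60*e2 + 5.00*e3


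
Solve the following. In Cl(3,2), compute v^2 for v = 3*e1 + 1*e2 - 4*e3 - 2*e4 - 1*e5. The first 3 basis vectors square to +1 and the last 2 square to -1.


v^2 = sum of c_i^2 * e_i^2
Positive signature terms (e_i^2 = +1): 3^2 + 1^2 + (-4)^2 = 26
Negative signature terms (e_j^2 = -1): (-2)^2 + (-1)^2 = 5
v^2 = 26 - 5 = 21


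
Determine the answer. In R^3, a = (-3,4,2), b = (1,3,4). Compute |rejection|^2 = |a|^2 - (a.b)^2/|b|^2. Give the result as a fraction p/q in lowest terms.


|a|^2 = (-3)^2 + 4^2 + 2^2 = 29
|b|^2 = 1^2 + 3^2 + 4^2 = 26
a . b = (-3)*1 + 4*3 + 2*4 = 17
(a.b)^2 = 17^2 = 289
|rej|^2 = 29 - 289/26
= (754 - 289)/26
= 465/26
In lowest terms: 465/26


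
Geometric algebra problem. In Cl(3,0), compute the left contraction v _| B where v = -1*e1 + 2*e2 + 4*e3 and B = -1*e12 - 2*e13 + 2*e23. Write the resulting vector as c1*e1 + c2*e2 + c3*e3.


Left contraction v _| B = <vB>_1 (grade-1 part of the geometric product vB).
Using e1_|e12 = e2, e2_|e12 = -e1, e1_|e13 = e3, e3_|e13 = -e1, e2_|e23 = e3, e3_|e23 = -e2:
e1 coeff: -v2*b12 - v3*b13 = -(2)*(-1) - (4)*(-2) = 10
e2 coeff: v1*b12 - v3*b23 = (-1)*(-1) - (4)*(2) = -7
e3 coeff: v1*b13 + v2*b23 = (-1)*(-2) + (2)*(2) = 6
v _| B = 10*e1 - 7*e2 + 6*e3


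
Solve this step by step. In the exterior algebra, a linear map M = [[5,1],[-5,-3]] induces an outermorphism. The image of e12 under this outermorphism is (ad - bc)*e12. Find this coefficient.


The outermorphism of a linear map f sends e1^e2 to f(e1)^f(e2).
f(e1) = 5*e1 - 5*e2
f(e2) = 1*e1 - 3*e2
f(e1) ^ f(e2) = (5*e1 - 5*e2) ^ (1*e1 - 3*e2)
= 5*(-3)*e12 + (-5)*1*e21
= (-15 - (-5))*e12
= -10*e12
Coefficient = -10


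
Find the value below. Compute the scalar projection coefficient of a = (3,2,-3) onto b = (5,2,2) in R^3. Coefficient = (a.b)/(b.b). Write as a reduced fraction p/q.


Projection coefficient = (a . b) / (b . b)
a . b = 3*5 + 2*2 + (-3)*2
= 15 + 4 + (-6) = 13
b . b = 5^2 + 2^2 + 2^2
= 25 + 4 + 4 = 33
Coefficient = 13/33
In lowest terms: 13/33


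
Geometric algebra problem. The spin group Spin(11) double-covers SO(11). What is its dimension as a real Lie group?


Spin(n) double-covers SO(n); both have Lie algebra so(n) of dimension n(n-1)/2.
n = 11
n(n-1) = 11 * 10 = 110
dim Spin(11) = 110/2 = 55


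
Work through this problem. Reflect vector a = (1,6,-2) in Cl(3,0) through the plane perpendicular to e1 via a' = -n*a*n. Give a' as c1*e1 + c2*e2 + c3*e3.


Reflection formula: a' = -n*a*n, with n = e1 (unit vector, n^2 = 1).
For reflection through hyperplane perp to e1:
The component along e1 flips sign, others stay.
a = (1, 6, -2)
a' = (-1, 6, -2)
a' = -1*e1 + 6*e2 - 2*e3


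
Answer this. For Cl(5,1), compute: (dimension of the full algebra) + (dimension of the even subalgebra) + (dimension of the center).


n = 5 + 1 = 6
Total dim = 2^6 = 64
Even subalgebra dim = 2^5 = 32
n is even, so center dim = 1
Sum = 64 + 32 + 1 = 97


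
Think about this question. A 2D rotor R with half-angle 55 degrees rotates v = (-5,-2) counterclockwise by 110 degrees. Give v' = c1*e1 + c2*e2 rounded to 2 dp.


Rotor R = cos(55deg) - sin(55deg)*e12
Rotation angle theta = 2 * 55 = 110 degrees
v' = R*v*~R rotates v by theta.
cos(110deg) = -0.3420, sin(110deg) = 0.9397
v'_1 = -5*cos(110deg) - (-2)*sin(110deg)
= -5*(-0.3420) - (-2)*0.9397
= 3.59
v'_2 = -5*sin(110deg) + (-2)*cos(110deg)
= -5*0.9397 + (-2)*(-0.3420)
= -4.01
v' = 3.59*e1 - 4.01*e2


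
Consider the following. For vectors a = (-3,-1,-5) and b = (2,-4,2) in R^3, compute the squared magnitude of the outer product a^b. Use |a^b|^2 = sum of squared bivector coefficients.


a wedge b = (a1*b2 - a2*b1)*e12 + (a1*b3 - a3*b1)*e13 + (a2*b3 - a3*b2)*e23
e12 coeff: (-3)*(-4) - (-1)*2 = 12 - (-2) = 14
e13 coeff: (-3)*2 - (-5)*2 = -6 - (-10) = 4
e23 coeff: (-1)*2 - (-5)*(-4) = -2 - 20 = -22
|a wedge b|^2 = 14^2 + 4^2 + (-22)^2
= 196 + 16 + 484
= 696


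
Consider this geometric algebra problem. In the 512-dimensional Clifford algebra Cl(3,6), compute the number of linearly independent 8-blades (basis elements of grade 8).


Number of grade-k basis blades in Cl(p,q) with n = p + q is C(n, k).
n = 3 + 6 = 9
C(9, 8) = 9! / (8! * 1!)
= 362880 / (40320 * 1)
= 9


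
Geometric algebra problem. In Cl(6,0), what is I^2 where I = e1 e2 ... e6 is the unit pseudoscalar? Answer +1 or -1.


The pseudoscalar I = e1...e_n (product of all n generators) of Cl(p,q) satisfies I^2 = (-1)^(q + n(n-1)/2).
p = 6, q = 0, n = p + q = 6
n(n-1)/2 = 6 * 5 / 2 = 15
Exponent = q + n(n-1)/2 = 0 + 15 = 15
I^2 = (-1)^15 = -1


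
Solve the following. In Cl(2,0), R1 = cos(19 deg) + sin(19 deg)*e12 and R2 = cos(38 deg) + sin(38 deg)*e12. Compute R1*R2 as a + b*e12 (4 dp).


Same-plane rotors commute and their half-angles add:
R1*R2 = cos(a1 + a2) + sin(a1 + a2)*e12.
a1 + a2 = 19 + 38 = 57 deg
cos(57 deg) = 0.5446
sin(57 deg) = 0.8387
R1*R2 = 0.5446 + 0.8387*e12


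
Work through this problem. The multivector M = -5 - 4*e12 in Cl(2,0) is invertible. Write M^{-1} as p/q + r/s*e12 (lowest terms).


M = -5 - 4*e12, where e12^2 = -1.
Since M commutes with its reverse ~M = a - b*e12, M * ~M = a^2 - b^2*e12^2 = a^2 + b^2.
So M^{-1} = ~M / (a^2 + b^2) = (a - b*e12)/(a^2 + b^2).
a^2 + b^2 = 25 + 16 = 41
Scalar part = -5/41 = -5/41
Bivector coeff = 4/41 = 4/41
M^{-1} = -5/41 + 4/41*e12


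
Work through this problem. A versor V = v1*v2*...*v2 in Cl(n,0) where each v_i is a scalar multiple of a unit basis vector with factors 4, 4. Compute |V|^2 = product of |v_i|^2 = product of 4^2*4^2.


Each vector v_i has |v_i|^2 = s_i^2
Squared scales: 4^2 = 16, 4^2 = 16
|V|^2 = 16 * 16
= 256


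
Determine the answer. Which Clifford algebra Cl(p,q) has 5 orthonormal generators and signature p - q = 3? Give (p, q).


We need p + q = 5 and p - q = 3.
Adding: 2p = 5 + 3 = 8, so p = 4.
Then q = 5 - 4 = 1.
(p, q) = (4, 1)


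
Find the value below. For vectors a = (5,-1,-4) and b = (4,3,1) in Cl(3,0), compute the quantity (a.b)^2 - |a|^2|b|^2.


a . b = 5*4 + (-1)*3 + (-4)*1
= 20 + (-3) + (-4) = 13
|a|^2 = 5^2 + (-1)^2 + (-4)^2 = 42
|b|^2 = 4^2 + 3^2 + 1^2 = 26
(a.b)^2 = 13^2 = 169
|a|^2 * |b|^2 = 42 * 26 = 1092
Result = 169 - 1092 = -923


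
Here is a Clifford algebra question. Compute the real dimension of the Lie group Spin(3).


Spin(n) double-covers SO(n); both have Lie algebra so(n) of dimension n(n-1)/2.
n = 3
n(n-1) = 3 * 2 = 6
dim Spin(3) = 6/2 = 3


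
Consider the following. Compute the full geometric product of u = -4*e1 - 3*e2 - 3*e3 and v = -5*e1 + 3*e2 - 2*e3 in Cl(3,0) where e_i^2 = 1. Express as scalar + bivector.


In Cl(3,0): e_i^2 = 1, e_ie_j = -e_je_i for i != j.
Scalar part = u . v = (-4)*(-5) + (-3)*3 + (-3)*(-2)
= 20 + (-9) + 6 = 17
e12 coeff = (-4)*3 - (-3)*(-5) = -12 - 15 = -27
e13 coeff = (-4)*(-2) - (-3)*(-5) = 8 - 15 = -7
e23 coeff = (-3)*(-2) - (-3)*3 = 6 - (-9) = 15
uv = 17 - 27*e12 - 7*e13 + 15*e23


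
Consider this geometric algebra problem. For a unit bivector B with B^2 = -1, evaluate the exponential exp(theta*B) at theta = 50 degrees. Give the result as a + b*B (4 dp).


For a unit bivector B with B^2 = -1, the exponential series gives
e^(theta*B) = cos(theta) + sin(theta)*B (the GA analogue of Euler's formula).
theta = 50 degrees = 0.872665 rad
cos(50 deg) = 0.6428
sin(50 deg) = 0.7660
exp(theta*B) = 0.6428 + 0.7660*B


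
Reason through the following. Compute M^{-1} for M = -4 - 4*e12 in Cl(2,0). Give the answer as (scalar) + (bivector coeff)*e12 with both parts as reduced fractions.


M = -4 - 4*e12, where e12^2 = -1.
Since M commutes with its reverse ~M = a - b*e12, M * ~M = a^2 - b^2*e12^2 = a^2 + b^2.
So M^{-1} = ~M / (a^2 + b^2) = (a - b*e12)/(a^2 + b^2).
a^2 + b^2 = 16 + 16 = 32
Scalar part = -4/32 = -1/8
Bivector coeff = 4/32 = 1/8
M^{-1} = -1/8 + 1/8*e12


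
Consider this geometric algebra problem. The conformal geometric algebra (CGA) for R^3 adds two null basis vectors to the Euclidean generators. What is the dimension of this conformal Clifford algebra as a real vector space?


The conformal model of R^3 uses Cl(4,1): the 3 Euclidean generators plus two extra orthogonal generators e+ (e+^2 = +1) and e- (e-^2 = -1), from which the null vectors e0, einf are built.
Number of generators m = 3 + 2 = 5.
dim Cl(p,q) = 2^m = 2^5 = 32


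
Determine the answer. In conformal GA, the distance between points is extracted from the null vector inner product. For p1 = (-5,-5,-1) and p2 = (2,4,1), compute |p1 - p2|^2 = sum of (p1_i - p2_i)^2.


p1 - p2 = (-7, -9, -2)
|p1 - p2|^2 = (-7)^2 + (-9)^2 + (-2)^2
= 49 + 81 + 4
= 134


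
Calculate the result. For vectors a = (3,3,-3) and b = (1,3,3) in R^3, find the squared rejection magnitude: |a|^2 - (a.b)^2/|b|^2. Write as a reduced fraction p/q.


|a|^2 = 3^2 + 3^2 + (-3)^2 = 27
|b|^2 = 1^2 + 3^2 + 3^2 = 19
a . b = 3*1 + 3*3 + (-3)*3 = 3
(a.b)^2 = 3^2 = 9
|rej|^2 = 27 - 9/19
= (513 - 9)/19
= 504/19
In lowest terms: 504/19


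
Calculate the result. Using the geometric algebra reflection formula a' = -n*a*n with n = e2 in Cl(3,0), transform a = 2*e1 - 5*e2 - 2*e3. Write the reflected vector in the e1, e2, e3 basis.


Reflection formula: a' = -n*a*n, with n = e2 (unit vector, n^2 = 1).
For reflection through hyperplane perp to e2:
The component along e2 flips sign, others stay.
a = (2, -5, -2)
a' = (2, 5, -2)
a' = 2*e1 + 5*e2 - 2*e3


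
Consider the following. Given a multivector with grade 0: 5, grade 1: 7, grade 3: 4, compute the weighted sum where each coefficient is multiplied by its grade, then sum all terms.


Grade-weighted sum = sum of grade_k * coefficient_k
0*5 = 0
1*7 = 7
3*4 = 12
Total = 0 + 7 + 12 = 19


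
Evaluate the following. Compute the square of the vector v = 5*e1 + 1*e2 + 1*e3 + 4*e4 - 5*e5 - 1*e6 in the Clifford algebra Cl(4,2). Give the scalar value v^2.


v^2 = sum of c_i^2 * e_i^2
Positive signature terms (e_i^2 = +1): 5^2 + 1^2 + 1^2 + 4^2 = 43
Negative signature terms (e_j^2 = -1): (-5)^2 + (-1)^2 = 26
v^2 = 43 - 26 = 17


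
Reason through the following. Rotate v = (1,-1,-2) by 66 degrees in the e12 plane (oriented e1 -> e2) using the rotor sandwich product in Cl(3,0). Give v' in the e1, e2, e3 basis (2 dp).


Rotor R = cos(33deg) - sin(33deg)*e12
Rotation angle theta = 2 * 33 = 66 degrees in the e12 plane (e1 -> e2).
The component perpendicular to the plane (e3) is invariant: v'_3 = v3 = -2.00
cos(66deg) = 0.4067, sin(66deg) = 0.9135
v'_1 = v1*cos(theta) - v2*sin(theta) = 1*0.4067 - (-1)*0.9135 = 1.32
v'_2 = v1*sin(theta) + v2*cos(theta) = 1*0.9135 + (-1)*0.4067 = 0.51
v' = 1.32*e1 + 0.51*e2 - 2.00*e3


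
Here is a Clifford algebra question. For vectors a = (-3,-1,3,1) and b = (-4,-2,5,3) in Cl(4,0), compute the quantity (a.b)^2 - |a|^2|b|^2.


a . b = (-3)*(-4) + (-1)*(-2) + 3*5 + 1*3
= 12 + 2 + 15 + 3 = 32
|a|^2 = (-3)^2 + (-1)^2 + 3^2 + 1^2 = 20
|b|^2 = (-4)^2 + (-2)^2 + 5^2 + 3^2 = 54
(a.b)^2 = 32^2 = 1024
|a|^2 * |b|^2 = 20 * 54 = 1080
Result = 1024 - 1080 = -56


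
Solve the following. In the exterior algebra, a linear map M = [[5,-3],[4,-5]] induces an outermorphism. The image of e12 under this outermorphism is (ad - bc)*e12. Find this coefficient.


The outermorphism of a linear map f sends e1^e2 to f(e1)^f(e2).
f(e1) = 5*e1 + 4*e2
f(e2) = -3*e1 - 5*e2
f(e1) ^ f(e2) = (5*e1 + 4*e2) ^ (-3*e1 - 5*e2)
= 5*(-5)*e12 + 4*(-3)*e21
= (-25 - (-12))*e12
= -13*e12
Coefficient = -13


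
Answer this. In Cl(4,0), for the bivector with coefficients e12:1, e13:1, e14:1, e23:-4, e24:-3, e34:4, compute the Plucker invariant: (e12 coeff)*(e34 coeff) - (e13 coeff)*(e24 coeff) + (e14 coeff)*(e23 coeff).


Plucker relation: af - be + cd
a*f = 1*4 = 4
b*e = 1*(-3) = -3
c*d = 1*(-4) = -4
af - be + cd = 4 - (-3) + (-4)
= 3


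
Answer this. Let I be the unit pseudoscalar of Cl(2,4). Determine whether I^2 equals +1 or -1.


The pseudoscalar I = e1...e_n (product of all n generators) of Cl(p,q) satisfies I^2 = (-1)^(q + n(n-1)/2).
p = 2, q = 4, n = p + q = 6
n(n-1)/2 = 6 * 5 / 2 = 15
Exponent = q + n(n-1)/2 = 4 + 15 = 19
I^2 = (-1)^19 = -1


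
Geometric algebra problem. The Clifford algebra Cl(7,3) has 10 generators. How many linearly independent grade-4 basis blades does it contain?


Number of grade-k basis blades in Cl(p,q) with n = p + q is C(n, k).
n = 7 + 3 = 10
C(10, 4) = 10! / (4! * 6!)
= 3628800 / (24 * 720)
= 210


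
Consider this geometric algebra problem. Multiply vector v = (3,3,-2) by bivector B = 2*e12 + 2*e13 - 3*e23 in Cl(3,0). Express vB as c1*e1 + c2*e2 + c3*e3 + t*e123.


vB has grade-1 (vector) and grade-3 (trivector) parts: vB = (v _| B) + (v ^ B).
Vector part <vB>_1:
  e1: -v2*b12 - v3*b13 = -(3)*(2) - (-2)*(2) = -2
  e2: v1*b12 - v3*b23 = (3)*(2) - (-2)*(-3) = 0
  e3: v1*b13 + v2*b23 = (3)*(2) + (3)*(-3) = -3
Trivector part <vB>_3:
  e123: v1*b23 - v2*b13 + v3*b12 = (3)*(-3) - (3)*(2) + (-2)*(2) = -19
vB = -2*e1 + 0*e2 - 3*e3 - 19*e123


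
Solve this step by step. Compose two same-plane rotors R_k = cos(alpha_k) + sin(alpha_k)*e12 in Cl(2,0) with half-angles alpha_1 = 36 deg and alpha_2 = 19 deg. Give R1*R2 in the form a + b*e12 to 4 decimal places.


Same-plane rotors commute and their half-angles add:
R1*R2 = cos(a1 + a2) + sin(a1 + a2)*e12.
a1 + a2 = 36 + 19 = 55 deg
cos(55 deg) = 0.5736
sin(55 deg) = 0.8192
R1*R2 = 0.5736 + 0.8192*e12


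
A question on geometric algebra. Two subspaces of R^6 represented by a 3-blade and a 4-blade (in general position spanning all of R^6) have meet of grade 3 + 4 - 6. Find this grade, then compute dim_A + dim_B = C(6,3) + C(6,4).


Meet grade = grade(A) + grade(B) - n
= 3 + 4 - 6 = 1
C(6,3) = 20
C(6,4) = 15
dim_A + dim_B = 20 + 15 = 35


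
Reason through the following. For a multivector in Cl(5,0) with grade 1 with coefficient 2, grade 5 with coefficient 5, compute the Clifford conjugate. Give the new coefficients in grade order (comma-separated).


Clifford conjugate sign for grade k: (-1)^(k(k+1)/2)
Grade 1: (-1)^(1*2/2) = (-1)^1 = -1, coeff 2 -> -2
Grade 5: (-1)^(5*6/2) = (-1)^15 = -1, coeff 5 -> -5
Conjugated coefficients: -2, -5


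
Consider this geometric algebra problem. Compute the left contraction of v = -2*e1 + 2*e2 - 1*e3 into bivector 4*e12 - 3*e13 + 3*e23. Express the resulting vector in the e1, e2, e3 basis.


Left contraction v _| B = <vB>_1 (grade-1 part of the geometric product vB).
Using e1_|e12 = e2, e2_|e12 = -e1, e1_|e13 = e3, e3_|e13 = -e1, e2_|e23 = e3, e3_|e23 = -e2:
e1 coeff: -v2*b12 - v3*b13 = -(2)*(4) - (-1)*(-3) = -11
e2 coeff: v1*b12 - v3*b23 = (-2)*(4) - (-1)*(3) = -5
e3 coeff: v1*b13 + v2*b23 = (-2)*(-3) + (2)*(3) = 12
v _| B = -11*e1 - 5*e2 + 12*e3


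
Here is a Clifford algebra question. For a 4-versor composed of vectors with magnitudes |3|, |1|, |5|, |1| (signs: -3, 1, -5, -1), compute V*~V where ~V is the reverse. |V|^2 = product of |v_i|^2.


Each vector v_i has |v_i|^2 = s_i^2
Squared scales: (-3)^2 = 9, 1^2 = 1, (-5)^2 = 25, (-1)^2 = 1
|V|^2 = 9 * 1 * 25 * 1
= 225


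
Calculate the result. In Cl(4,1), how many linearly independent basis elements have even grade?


Even subalgebra dimension = 2^(n-1)
n = 4 + 1 = 5
2^(5 - 1) = 2^4 = 16
Verification: sum of C(5,k) for even k = 1 + 10 + 5 = 16
Result = 16


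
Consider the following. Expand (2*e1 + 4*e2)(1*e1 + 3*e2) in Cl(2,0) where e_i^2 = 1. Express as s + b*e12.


Expand: (2*e1 + 4*e2)(1*e1 + 3*e2)
= 2*1*e1e1 + 2*3*e1e2 + 4*1*e2e1 + 4*3*e2e2
Using e1^2 = e2^2 = 1, e2e1 = -e1e2:
Scalar part s = 2*1 + 4*3 = 2 + 12 = 14
Bivector part b = 2*3 - 4*1 = 6 - 4 = 2
uv = 14 + 2*e12


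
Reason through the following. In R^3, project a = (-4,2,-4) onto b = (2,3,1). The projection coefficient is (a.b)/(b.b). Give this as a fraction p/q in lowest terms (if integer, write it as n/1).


Projection coefficient = (a . b) / (b . b)
a . b = (-4)*2 + 2*3 + (-4)*1
= -8 + 6 + (-4) = -6
b . b = 2^2 + 3^2 + 1^2
= 4 + 9 + 1 = 14
Coefficient = -6/14
In lowest terms: -3/7


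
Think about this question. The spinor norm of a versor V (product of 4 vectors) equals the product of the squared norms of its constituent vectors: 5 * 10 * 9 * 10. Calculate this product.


Spinor norm N(V) = |v1|^2 * |v2|^2 * ... * |v4|^2
= 5 * 10 * 9 * 10
Running product: 5, 50, 450, 4500
N(V) = 4500


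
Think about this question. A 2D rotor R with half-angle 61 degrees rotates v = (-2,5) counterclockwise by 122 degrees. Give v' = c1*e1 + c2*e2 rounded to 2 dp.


Rotor R = cos(61deg) - sin(61deg)*e12
Rotation angle theta = 2 * 61 = 122 degrees
v' = R*v*~R rotates v by theta.
cos(122deg) = -0.5299, sin(122deg) = 0.8480
v'_1 = -2*cos(122deg) - 5*sin(122deg)
= -2*(-0.5299) - 5*0.8480
= -3.18
v'_2 = -2*sin(122deg) + 5*cos(122deg)
= -2*0.8480 + 5*(-0.5299)
= -4.35
v' = -3.18*e1 - 4.35*e2


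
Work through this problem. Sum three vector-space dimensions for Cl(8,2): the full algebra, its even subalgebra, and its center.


n = 8 + 2 = 10
Total dim = 2^10 = 1024
Even subalgebra dim = 2^9 = 512
n is even, so center dim = 1
Sum = 1024 + 512 + 1 = 1537


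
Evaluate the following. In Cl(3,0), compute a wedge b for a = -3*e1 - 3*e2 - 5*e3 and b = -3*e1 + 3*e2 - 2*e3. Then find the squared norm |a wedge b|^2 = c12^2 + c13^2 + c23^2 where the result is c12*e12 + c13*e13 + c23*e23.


a wedge b = (a1*b2 - a2*b1)*e12 + (a1*b3 - a3*b1)*e13 + (a2*b3 - a3*b2)*e23
e12 coeff: (-3)*3 - (-3)*(-3) = -9 - 9 = -18
e13 coeff: (-3)*(-2) - (-5)*(-3) = 6 - 15 = -9
e23 coeff: (-3)*(-2) - (-5)*3 = 6 - (-15) = 21
|a wedge b|^2 = (-18)^2 + (-9)^2 + 21^2
= 324 + 81 + 441
= 846
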